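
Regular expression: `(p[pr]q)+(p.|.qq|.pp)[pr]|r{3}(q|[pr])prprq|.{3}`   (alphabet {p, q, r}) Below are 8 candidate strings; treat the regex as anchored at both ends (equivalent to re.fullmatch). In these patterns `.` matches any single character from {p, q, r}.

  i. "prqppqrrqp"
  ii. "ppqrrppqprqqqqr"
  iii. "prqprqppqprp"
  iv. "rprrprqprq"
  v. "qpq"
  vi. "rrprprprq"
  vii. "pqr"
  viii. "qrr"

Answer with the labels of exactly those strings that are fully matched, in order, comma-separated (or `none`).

i → no match
ii → no match
iii → match
iv → no match
v → match
vi → no match
vii → match
viii → match

iii, v, vii, viii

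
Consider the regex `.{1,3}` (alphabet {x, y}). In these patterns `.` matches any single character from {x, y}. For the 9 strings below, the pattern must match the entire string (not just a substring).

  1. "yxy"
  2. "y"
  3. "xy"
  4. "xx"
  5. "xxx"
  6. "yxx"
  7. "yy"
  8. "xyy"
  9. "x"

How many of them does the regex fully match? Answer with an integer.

1 → match
2 → match
3 → match
4 → match
5 → match
6 → match
7 → match
8 → match
9 → match
Total matched: 9

9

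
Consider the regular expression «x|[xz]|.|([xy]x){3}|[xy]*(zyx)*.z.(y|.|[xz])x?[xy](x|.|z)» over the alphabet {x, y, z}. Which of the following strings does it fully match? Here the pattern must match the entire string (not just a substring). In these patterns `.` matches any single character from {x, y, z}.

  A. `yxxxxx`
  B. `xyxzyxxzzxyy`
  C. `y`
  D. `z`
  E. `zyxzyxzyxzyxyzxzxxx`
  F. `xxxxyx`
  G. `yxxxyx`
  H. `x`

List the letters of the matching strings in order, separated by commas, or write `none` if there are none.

A. `yxxxxx` → match
B. `xyxzyxxzzxyy` → match
C. `y` → match
D. `z` → match
E → match
F. `xxxxyx` → match
G. `yxxxyx` → match
H. `x` → match

A, B, C, D, E, F, G, H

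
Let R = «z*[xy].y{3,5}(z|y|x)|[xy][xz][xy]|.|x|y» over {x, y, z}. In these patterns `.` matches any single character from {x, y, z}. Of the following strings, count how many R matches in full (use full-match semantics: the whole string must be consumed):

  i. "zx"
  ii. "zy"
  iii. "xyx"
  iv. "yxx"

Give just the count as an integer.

1

i → no match
ii → no match
iii → no match
iv → match
Total matched: 1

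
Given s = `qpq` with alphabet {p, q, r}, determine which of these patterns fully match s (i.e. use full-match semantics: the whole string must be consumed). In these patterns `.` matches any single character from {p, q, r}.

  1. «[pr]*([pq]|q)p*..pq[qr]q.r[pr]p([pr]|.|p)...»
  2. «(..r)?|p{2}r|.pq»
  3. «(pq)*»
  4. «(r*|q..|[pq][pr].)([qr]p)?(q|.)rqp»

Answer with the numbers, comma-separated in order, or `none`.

2

1 → no match
2 → match
3 → no match
4 → no match — must end with `rqp`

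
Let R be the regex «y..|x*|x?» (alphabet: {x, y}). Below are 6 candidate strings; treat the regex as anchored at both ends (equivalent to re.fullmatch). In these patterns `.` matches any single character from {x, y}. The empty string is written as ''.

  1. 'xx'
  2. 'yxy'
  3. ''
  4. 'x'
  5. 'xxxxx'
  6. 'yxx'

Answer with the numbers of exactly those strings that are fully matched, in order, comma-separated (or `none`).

1, 2, 3, 4, 5, 6

1 → match
2 → match
3 → match
4 → match
5 → match
6 → match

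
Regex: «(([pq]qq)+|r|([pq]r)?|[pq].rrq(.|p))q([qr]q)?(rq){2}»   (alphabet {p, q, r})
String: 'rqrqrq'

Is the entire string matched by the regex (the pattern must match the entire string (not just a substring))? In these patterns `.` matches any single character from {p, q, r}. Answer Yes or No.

Yes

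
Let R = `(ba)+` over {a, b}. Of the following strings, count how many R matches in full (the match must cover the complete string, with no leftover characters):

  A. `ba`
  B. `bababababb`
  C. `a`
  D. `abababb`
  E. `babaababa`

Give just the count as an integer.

A → match
B → no match — must end with `ba`
C → no match — must start with `ba`
D → no match — must start with `ba`
E → no match
Total matched: 1

1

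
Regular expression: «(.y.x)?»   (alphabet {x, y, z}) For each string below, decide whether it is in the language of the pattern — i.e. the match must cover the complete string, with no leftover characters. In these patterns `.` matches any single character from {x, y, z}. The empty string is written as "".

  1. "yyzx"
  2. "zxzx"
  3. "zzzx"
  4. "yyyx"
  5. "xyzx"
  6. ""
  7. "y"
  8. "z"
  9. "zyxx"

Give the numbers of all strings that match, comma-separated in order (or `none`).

1, 4, 5, 6, 9

1 → match
2 → no match
3 → no match
4 → match
5 → match
6 → match
7 → no match
8 → no match
9 → match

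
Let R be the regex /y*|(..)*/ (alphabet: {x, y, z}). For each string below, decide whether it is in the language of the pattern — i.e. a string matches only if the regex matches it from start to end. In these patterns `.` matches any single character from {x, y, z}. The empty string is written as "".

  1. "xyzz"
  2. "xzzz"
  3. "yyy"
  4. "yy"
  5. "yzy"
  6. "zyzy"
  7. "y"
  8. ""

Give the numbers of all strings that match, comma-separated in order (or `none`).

1. "xyzz" → match
2. "xzzz" → match
3. "yyy" → match
4. "yy" → match
5. "yzy" → no match
6. "zyzy" → match
7. "y" → match
8. "" → match

1, 2, 3, 4, 6, 7, 8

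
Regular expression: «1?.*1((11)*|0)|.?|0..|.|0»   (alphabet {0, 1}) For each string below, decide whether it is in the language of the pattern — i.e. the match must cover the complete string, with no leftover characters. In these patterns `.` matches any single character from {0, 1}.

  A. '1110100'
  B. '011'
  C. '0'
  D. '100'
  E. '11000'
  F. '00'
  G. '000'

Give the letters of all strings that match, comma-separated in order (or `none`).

B, C, G

A → no match
B → match
C → match
D → no match
E → no match
F → no match
G → match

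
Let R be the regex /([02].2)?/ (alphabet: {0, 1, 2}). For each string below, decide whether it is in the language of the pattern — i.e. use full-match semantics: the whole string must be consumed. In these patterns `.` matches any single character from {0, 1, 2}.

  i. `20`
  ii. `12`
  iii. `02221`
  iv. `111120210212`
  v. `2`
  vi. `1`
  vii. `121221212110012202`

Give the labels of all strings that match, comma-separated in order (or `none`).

none

i → no match
ii → no match
iii → no match
iv → no match
v → no match
vi → no match
vii → no match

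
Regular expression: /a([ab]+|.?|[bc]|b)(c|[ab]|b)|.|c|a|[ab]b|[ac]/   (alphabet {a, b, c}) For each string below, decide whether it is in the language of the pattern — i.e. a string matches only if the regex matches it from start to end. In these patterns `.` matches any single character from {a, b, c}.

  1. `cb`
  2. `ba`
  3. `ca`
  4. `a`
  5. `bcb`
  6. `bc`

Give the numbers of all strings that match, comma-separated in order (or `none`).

1 → no match
2 → no match
3 → no match
4 → match
5 → no match
6 → no match

4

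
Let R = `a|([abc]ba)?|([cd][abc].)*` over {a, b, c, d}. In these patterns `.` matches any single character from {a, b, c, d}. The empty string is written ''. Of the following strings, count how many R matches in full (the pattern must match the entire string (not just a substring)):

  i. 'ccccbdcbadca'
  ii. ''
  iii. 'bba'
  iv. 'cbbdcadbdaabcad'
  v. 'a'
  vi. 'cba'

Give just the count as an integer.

i → match
ii → match
iii → match
iv → no match
v → match
vi → match
Total matched: 5

5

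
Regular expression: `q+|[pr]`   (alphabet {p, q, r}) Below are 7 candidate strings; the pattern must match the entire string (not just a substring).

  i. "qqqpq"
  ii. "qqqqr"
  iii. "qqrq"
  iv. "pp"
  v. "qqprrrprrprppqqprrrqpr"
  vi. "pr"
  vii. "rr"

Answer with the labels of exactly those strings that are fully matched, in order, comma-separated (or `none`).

none

i → no match
ii → no match
iii → no match
iv → no match
v → no match
vi → no match
vii → no match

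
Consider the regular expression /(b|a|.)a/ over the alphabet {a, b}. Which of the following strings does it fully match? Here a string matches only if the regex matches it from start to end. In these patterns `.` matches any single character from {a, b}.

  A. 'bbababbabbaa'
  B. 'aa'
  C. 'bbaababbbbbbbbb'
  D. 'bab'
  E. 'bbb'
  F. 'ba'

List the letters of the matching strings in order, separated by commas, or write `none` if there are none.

A → no match
B → match
C → no match — must end with 'a'
D → no match — must end with 'a'
E → no match — must end with 'a'
F → match

B, F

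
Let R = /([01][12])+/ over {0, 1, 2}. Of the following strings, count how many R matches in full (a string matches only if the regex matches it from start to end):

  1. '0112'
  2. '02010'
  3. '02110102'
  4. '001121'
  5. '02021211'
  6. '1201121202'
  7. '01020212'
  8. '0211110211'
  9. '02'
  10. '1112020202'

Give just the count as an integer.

8

1 → match
2 → no match
3 → match
4 → no match
5 → match
6 → match
7 → match
8 → match
9 → match
10 → match
Total matched: 8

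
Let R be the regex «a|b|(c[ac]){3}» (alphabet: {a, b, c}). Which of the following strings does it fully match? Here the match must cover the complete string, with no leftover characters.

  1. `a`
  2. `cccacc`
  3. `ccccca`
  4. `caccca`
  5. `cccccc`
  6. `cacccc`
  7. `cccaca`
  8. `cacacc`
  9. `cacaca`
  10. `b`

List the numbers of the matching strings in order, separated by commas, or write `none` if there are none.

1, 2, 3, 4, 5, 6, 7, 8, 9, 10

1 → match
2 → match
3 → match
4 → match
5 → match
6 → match
7 → match
8 → match
9 → match
10 → match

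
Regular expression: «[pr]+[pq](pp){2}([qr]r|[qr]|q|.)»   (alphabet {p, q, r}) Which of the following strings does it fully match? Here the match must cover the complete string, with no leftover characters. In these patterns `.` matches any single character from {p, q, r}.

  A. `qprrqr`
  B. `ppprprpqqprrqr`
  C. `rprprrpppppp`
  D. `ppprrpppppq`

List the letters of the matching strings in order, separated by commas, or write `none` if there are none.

A. `qprrqr` → no match
B → no match
C. `rprprrpppppp` → match
D. `ppprrpppppq` → match

C, D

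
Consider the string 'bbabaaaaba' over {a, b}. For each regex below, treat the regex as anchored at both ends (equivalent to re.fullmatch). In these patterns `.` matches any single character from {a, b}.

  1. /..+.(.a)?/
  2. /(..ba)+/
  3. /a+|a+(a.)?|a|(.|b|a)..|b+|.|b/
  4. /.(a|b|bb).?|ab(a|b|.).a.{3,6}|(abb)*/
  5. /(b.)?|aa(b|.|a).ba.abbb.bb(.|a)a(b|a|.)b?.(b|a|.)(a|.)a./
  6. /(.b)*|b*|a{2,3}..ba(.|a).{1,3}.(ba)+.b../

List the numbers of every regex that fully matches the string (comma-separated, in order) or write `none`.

1

1 → match
2 → no match
3 → no match
4 → no match
5 → no match
6 → no match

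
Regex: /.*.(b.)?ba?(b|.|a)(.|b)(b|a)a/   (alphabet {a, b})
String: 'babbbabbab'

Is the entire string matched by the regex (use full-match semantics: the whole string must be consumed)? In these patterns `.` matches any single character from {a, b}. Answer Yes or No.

Every match must end with 'a', but 'babbbabbab' does not.

No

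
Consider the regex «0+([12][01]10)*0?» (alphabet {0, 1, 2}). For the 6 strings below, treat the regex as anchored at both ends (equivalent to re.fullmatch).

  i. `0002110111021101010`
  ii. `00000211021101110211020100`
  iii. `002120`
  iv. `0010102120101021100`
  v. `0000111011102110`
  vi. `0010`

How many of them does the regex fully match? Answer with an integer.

i → match
ii → match
iii → no match
iv → no match
v → match
vi → no match
Total matched: 3

3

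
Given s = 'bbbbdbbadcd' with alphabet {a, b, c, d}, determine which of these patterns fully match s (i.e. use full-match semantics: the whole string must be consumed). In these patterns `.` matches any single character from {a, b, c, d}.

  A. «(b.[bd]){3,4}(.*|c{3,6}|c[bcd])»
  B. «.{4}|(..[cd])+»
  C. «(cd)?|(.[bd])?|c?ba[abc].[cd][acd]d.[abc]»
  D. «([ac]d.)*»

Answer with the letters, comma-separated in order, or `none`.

A → match
B → no match
C → no match
D → no match

A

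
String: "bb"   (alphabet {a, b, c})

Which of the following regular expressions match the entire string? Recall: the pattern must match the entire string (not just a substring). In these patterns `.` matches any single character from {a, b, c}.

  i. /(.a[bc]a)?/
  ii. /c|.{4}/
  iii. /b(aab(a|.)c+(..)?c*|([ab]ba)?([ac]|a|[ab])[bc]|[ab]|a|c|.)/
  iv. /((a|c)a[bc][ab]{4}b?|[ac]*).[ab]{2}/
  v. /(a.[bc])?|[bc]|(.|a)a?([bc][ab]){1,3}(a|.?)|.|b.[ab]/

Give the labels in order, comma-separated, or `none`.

i → no match
ii → no match
iii → match
iv → no match
v → no match

iii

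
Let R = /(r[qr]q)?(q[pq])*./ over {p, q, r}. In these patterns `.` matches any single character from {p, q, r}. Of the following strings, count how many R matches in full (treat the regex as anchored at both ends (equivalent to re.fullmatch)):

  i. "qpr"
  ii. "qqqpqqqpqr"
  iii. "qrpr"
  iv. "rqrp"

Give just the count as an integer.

i → match
ii → no match
iii → no match
iv → no match
Total matched: 1

1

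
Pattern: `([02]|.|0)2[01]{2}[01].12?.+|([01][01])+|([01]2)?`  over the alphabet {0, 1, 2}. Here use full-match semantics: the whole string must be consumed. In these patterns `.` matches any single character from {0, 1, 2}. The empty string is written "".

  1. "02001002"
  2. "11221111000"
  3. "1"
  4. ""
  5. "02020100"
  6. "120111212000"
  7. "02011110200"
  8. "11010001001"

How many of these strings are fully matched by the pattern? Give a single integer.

1 → no match
2 → no match
3 → no match
4 → match
5 → no match
6 → no match
7 → match
8 → no match
Total matched: 2

2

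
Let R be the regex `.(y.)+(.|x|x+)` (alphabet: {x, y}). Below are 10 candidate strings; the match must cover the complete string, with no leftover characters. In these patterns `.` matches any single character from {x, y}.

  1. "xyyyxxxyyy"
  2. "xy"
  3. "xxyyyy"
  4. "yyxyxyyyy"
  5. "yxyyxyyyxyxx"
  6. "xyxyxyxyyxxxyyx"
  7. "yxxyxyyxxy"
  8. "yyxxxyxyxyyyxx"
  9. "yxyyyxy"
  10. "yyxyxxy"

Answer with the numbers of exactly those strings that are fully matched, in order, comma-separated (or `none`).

none

1. "xyyyxxxyyy" → no match
2. "xy" → no match
3. "xxyyyy" → no match
4. "yyxyxyyyy" → no match
5. "yxyyxyyyxyxx" → no match
6 → no match
7. "yxxyxyyxxy" → no match
8 → no match
9. "yxyyyxy" → no match
10. "yyxyxxy" → no match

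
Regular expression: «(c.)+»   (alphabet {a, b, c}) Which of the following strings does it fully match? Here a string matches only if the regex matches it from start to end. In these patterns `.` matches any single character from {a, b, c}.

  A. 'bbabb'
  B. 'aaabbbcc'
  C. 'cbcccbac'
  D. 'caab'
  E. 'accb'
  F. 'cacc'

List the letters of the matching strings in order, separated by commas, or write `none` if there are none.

A → no match — must start with 'c'
B → no match — must start with 'c'
C → no match
D → no match
E → no match — must start with 'c'
F → match

F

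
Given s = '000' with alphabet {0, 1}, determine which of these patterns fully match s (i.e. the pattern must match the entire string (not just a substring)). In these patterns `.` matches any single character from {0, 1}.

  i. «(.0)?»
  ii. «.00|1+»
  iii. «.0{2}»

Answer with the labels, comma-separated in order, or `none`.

ii, iii

i → no match
ii → match
iii → match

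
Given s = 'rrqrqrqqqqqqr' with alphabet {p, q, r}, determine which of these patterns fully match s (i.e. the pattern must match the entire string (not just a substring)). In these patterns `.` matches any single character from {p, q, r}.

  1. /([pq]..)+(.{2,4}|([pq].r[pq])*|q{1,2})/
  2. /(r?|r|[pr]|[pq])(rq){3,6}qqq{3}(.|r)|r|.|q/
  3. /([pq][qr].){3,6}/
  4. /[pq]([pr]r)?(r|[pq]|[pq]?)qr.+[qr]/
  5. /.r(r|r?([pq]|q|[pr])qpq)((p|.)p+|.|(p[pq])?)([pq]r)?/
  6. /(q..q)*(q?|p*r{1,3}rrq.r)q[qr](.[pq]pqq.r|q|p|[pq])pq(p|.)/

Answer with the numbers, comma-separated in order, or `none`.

2

1 → no match
2 → match
3 → no match
4 → no match
5 → no match
6 → no match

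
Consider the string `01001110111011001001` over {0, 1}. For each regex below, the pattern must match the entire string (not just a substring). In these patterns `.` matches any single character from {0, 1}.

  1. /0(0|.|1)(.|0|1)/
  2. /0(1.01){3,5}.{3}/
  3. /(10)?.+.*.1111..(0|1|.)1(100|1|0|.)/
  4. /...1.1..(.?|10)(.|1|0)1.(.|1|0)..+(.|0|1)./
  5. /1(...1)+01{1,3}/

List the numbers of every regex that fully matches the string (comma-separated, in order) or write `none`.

2

1 → no match
2 → match
3 → no match
4 → no match
5 → no match — must start with `1`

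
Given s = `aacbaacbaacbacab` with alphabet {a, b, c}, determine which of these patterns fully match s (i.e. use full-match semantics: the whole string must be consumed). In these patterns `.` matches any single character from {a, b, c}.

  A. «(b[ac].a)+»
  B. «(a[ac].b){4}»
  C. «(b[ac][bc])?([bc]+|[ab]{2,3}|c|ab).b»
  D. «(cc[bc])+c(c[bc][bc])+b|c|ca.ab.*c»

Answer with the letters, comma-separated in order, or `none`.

B

A → no match — must start with `b`
B → match
C → no match
D → no match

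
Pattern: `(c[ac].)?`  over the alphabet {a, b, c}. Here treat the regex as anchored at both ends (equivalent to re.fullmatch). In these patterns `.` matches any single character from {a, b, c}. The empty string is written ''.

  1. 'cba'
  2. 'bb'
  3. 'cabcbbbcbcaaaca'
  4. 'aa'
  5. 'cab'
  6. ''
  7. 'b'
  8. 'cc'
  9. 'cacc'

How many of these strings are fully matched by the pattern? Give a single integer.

2

1 → no match
2 → no match
3 → no match
4 → no match
5 → match
6 → match
7 → no match
8 → no match
9 → no match
Total matched: 2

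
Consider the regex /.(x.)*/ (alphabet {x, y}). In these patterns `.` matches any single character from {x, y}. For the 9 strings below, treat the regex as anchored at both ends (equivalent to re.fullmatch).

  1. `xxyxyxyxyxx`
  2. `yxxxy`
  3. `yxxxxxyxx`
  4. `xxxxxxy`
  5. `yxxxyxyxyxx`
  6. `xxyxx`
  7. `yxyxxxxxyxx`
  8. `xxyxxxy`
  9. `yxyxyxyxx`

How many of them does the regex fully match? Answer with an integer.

9

1 → match
2 → match
3 → match
4 → match
5 → match
6 → match
7 → match
8 → match
9 → match
Total matched: 9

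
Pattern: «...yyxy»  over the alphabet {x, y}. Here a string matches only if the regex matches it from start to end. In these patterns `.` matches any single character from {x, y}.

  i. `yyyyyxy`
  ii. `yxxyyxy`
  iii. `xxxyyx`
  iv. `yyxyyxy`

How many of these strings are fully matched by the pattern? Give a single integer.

3

i. `yyyyyxy` → match
ii. `yxxyyxy` → match
iii. `xxxyyx` → no match — must end with `yyxy`
iv. `yyxyyxy` → match
Total matched: 3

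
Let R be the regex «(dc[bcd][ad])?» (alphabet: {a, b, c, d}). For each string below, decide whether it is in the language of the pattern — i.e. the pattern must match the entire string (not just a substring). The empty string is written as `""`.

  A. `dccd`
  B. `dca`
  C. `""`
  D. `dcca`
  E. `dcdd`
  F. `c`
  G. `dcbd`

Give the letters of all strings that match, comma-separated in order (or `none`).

A → match
B → no match
C → match
D → match
E → match
F → no match
G → match

A, C, D, E, G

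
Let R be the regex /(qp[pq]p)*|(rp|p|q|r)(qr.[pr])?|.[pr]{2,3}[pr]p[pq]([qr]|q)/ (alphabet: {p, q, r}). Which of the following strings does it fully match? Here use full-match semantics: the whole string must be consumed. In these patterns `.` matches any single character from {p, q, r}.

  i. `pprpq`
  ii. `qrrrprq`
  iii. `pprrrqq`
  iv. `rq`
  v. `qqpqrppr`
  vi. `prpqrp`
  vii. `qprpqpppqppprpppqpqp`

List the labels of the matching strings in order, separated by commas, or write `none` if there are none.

i → no match
ii → no match
iii → no match
iv → no match
v → no match
vi → no match
vii → no match

none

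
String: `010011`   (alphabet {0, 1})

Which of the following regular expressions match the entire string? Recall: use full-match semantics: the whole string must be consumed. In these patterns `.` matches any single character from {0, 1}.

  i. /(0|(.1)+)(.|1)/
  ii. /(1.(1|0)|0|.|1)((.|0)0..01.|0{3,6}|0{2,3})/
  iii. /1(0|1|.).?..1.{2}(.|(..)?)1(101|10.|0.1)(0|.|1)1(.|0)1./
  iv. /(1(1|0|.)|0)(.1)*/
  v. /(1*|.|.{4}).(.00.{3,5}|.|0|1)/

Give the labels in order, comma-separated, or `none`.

i → no match
ii → no match
iii → no match — must start with `1`
iv → no match
v → match

v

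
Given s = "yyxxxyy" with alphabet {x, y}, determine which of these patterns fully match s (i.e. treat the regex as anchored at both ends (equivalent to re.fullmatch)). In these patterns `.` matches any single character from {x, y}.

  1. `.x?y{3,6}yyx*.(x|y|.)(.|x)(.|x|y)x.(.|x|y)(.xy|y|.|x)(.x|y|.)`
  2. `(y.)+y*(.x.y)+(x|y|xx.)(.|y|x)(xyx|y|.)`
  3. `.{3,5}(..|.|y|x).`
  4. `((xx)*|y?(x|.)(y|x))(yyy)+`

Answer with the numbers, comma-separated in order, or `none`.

3

1 → no match
2 → no match
3 → match
4 → no match — must end with "yyy"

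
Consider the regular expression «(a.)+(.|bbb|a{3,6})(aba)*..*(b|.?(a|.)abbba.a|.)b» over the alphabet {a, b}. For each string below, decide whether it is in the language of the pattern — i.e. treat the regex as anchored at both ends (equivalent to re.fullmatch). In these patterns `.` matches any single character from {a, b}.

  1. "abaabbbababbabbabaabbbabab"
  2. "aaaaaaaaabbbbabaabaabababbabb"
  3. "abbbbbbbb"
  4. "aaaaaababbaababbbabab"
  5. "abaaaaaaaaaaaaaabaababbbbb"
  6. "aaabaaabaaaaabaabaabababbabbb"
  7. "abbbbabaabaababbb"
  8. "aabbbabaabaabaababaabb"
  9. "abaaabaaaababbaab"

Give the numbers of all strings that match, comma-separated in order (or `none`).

1 → match
2 → match
3. "abbbbbbbb" → match
4 → match
5 → match
6 → match
7 → match
8 → match
9 → match

1, 2, 3, 4, 5, 6, 7, 8, 9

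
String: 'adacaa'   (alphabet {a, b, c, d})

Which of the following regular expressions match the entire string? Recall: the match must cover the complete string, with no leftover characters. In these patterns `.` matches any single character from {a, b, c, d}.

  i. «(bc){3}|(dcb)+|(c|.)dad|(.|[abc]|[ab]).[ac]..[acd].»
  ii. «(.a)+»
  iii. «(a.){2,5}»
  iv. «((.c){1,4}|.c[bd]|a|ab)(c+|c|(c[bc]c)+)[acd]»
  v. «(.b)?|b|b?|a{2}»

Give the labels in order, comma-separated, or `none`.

i → no match
ii → no match
iii → match
iv → no match
v → no match

iii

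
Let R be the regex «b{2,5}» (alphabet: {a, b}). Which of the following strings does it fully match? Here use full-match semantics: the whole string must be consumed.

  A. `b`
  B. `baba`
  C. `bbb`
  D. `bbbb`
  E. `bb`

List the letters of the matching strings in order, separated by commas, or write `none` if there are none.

A → no match
B → no match — must end with `b`
C → match
D → match
E → match

C, D, E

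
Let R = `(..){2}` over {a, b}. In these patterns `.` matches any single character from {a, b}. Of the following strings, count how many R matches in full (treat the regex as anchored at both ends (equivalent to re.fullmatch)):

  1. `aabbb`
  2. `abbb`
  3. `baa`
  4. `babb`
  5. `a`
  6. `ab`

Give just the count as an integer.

1. `aabbb` → no match
2. `abbb` → match
3. `baa` → no match
4. `babb` → match
5. `a` → no match
6. `ab` → no match
Total matched: 2

2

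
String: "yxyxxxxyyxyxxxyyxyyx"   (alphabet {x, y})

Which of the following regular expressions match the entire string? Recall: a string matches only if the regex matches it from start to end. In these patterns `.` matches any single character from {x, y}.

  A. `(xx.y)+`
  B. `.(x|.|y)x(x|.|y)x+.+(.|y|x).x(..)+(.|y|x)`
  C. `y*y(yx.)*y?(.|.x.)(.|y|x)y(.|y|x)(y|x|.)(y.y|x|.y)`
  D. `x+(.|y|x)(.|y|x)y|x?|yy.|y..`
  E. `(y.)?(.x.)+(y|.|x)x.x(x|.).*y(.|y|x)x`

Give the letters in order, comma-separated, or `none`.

A → no match — must start with "xx"
B → no match
C → no match
D → no match
E → match

E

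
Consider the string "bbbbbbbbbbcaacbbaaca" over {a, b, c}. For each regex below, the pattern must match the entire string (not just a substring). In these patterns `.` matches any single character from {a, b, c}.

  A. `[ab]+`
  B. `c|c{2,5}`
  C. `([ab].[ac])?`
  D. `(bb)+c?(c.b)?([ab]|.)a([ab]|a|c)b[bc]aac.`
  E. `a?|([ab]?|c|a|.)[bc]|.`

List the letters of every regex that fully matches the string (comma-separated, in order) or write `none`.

A → no match
B → no match — must start with "c"
C → no match
D → match
E → no match

D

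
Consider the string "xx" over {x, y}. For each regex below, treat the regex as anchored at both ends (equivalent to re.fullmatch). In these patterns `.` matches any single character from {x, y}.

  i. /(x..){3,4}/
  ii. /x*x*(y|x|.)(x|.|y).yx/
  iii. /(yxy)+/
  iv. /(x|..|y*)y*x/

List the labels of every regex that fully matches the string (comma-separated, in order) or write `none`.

iv

i → no match
ii → no match — must end with "yx"
iii → no match — must start with "yxy"
iv → match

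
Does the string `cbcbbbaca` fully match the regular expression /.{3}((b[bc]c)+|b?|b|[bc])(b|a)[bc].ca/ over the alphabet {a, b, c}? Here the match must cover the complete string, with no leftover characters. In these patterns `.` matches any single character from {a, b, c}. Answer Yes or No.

Yes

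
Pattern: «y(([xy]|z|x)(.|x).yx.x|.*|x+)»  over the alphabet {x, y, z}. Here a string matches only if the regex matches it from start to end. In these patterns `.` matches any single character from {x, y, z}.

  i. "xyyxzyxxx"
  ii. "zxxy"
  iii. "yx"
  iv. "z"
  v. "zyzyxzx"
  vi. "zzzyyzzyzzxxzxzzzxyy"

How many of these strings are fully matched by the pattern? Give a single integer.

1

i → no match — must start with "y"
ii → no match — must start with "y"
iii → match
iv → no match — must start with "y"
v → no match — must start with "y"
vi → no match — must start with "y"
Total matched: 1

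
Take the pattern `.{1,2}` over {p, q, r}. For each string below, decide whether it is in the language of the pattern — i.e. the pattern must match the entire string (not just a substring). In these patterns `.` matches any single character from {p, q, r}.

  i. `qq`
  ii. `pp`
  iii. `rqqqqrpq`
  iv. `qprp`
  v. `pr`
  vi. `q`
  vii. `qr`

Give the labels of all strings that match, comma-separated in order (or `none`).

i, ii, v, vi, vii

i → match
ii → match
iii → no match
iv → no match
v → match
vi → match
vii → match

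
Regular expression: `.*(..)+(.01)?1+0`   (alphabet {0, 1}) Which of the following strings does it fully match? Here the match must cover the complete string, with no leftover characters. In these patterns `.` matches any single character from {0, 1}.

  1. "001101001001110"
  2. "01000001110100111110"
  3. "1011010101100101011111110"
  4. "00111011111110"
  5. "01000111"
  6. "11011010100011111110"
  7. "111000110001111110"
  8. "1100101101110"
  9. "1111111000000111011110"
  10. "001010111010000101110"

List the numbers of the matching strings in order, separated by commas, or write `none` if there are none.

1 → match
2 → match
3 → match
4 → match
5. "01000111" → no match — must end with "10"
6 → match
7 → match
8 → match
9 → match
10 → match

1, 2, 3, 4, 6, 7, 8, 9, 10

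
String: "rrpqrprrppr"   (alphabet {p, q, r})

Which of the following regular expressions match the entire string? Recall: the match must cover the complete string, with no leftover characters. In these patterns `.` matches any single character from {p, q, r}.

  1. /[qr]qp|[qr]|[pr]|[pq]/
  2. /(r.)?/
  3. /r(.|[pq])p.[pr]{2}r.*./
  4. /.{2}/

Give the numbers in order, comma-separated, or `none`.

1 → no match
2 → no match
3 → match
4 → no match

3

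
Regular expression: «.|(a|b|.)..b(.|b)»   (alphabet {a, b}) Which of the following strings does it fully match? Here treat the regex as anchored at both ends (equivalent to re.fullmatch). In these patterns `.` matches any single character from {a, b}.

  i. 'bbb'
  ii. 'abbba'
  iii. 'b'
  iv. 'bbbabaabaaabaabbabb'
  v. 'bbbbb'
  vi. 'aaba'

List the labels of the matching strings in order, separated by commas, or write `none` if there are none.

ii, iii, v

i → no match
ii → match
iii → match
iv → no match
v → match
vi → no match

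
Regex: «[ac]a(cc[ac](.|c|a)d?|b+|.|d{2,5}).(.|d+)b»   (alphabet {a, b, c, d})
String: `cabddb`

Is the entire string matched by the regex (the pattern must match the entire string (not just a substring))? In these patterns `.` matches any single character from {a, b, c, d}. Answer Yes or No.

Yes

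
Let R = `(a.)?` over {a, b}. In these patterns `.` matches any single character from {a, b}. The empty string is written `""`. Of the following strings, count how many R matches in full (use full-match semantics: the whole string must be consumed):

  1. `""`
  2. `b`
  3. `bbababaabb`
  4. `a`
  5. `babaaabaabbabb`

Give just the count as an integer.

1 → match
2 → no match
3 → no match
4 → no match
5 → no match
Total matched: 1

1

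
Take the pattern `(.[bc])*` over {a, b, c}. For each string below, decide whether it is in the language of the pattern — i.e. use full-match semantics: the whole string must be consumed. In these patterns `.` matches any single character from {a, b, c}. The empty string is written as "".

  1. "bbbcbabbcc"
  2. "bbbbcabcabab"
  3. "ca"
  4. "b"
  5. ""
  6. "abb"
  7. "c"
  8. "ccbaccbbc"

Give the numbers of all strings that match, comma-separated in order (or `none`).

1 → no match
2 → no match
3 → no match
4 → no match
5 → match
6 → no match
7 → no match
8 → no match

5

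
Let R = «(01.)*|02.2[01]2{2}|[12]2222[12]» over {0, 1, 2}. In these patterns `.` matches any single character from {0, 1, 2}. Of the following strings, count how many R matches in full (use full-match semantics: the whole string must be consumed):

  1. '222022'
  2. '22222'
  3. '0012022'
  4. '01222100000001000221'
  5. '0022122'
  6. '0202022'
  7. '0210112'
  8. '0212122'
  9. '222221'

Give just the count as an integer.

1 → no match
2 → no match
3 → no match
4 → no match
5 → no match
6 → match
7 → no match
8 → match
9 → match
Total matched: 3

3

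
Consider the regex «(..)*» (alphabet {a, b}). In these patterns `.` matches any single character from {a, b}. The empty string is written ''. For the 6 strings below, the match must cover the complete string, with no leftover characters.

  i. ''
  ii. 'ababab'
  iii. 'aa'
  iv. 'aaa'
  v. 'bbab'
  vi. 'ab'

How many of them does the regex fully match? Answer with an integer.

5

i. '' → match
ii. 'ababab' → match
iii. 'aa' → match
iv. 'aaa' → no match
v. 'bbab' → match
vi. 'ab' → match
Total matched: 5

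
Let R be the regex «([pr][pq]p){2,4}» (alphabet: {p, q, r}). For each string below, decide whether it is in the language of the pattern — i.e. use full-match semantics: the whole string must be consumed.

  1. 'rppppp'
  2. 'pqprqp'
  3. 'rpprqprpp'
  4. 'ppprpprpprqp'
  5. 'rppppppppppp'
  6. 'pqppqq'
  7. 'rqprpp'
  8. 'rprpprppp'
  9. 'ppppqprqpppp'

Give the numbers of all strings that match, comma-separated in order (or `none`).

1 → match
2 → match
3 → match
4 → match
5 → match
6 → no match — must end with 'p'
7 → match
8 → no match
9 → match

1, 2, 3, 4, 5, 7, 9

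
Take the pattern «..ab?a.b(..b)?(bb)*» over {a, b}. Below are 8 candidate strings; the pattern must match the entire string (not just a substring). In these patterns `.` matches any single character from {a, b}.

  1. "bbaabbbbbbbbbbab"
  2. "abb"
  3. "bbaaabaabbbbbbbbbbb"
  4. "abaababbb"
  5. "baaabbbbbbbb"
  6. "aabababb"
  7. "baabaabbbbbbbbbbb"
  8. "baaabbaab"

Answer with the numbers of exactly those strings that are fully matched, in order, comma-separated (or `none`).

1 → no match
2. "abb" → no match
3 → match
4. "abaababbb" → no match
5. "baaabbbbbbbb" → match
6. "aabababb" → no match
7 → match
8. "baaabbaab" → match

3, 5, 7, 8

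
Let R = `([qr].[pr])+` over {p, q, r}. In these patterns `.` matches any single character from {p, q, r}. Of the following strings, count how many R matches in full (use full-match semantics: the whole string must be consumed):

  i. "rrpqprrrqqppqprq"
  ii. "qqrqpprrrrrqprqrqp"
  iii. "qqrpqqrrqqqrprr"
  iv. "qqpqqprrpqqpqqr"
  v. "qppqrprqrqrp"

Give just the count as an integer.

i → no match
ii → no match
iii → no match
iv → match
v → match
Total matched: 2

2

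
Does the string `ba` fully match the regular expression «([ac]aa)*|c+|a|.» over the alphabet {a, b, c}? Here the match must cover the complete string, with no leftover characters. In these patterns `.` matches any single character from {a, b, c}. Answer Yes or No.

No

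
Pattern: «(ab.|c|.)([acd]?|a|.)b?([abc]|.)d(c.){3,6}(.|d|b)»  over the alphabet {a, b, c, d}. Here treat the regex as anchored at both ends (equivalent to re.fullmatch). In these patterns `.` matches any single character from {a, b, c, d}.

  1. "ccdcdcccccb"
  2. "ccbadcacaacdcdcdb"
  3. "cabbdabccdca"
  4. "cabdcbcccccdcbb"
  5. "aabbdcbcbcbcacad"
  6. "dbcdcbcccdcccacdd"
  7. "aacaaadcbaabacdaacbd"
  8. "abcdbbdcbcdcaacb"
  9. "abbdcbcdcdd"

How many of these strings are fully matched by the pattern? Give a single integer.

4

1 → no match
2 → no match
3 → no match
4 → match
5 → match
6 → match
7 → no match
8 → no match
9 → match
Total matched: 4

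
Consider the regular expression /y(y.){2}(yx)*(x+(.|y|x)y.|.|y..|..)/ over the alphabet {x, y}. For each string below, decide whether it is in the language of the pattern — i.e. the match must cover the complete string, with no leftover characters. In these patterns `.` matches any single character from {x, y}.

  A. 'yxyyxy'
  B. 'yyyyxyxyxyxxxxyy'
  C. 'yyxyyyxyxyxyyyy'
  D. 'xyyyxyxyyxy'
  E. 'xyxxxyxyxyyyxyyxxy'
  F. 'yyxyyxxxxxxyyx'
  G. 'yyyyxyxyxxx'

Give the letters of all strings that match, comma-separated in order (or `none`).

B, F, G

A → no match — must start with 'yy'
B → match
C → no match
D → no match — must start with 'yy'
E → no match — must start with 'yy'
F → match
G → match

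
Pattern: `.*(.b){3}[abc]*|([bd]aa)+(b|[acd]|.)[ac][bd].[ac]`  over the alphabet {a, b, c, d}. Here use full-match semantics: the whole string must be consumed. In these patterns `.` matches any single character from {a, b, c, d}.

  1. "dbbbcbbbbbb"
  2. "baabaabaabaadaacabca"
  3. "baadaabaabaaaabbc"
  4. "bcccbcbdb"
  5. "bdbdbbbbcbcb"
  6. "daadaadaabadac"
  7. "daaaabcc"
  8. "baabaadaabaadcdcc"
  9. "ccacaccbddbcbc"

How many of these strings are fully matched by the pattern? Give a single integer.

8

1. "dbbbcbbbbbb" → match
2 → match
3 → match
4. "bcccbcbdb" → match
5. "bdbdbbbbcbcb" → match
6 → match
7. "daaaabcc" → match
8 → match
9 → no match
Total matched: 8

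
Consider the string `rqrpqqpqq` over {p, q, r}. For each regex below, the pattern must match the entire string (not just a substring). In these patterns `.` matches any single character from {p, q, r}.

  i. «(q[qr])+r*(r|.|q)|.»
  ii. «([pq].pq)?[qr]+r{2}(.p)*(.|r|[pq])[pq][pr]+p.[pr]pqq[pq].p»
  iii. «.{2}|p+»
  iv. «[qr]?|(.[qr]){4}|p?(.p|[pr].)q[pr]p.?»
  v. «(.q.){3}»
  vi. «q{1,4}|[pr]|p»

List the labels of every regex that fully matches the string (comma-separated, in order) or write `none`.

v

i → no match
ii → no match — must end with `p`
iii → no match
iv → no match
v → match
vi → no match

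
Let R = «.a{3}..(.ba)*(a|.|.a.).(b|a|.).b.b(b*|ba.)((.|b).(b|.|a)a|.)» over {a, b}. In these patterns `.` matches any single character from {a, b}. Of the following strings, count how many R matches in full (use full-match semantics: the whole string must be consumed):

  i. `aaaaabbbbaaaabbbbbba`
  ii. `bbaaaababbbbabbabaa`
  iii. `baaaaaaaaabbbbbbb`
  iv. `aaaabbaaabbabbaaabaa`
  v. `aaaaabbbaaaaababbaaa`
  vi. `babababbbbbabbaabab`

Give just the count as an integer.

i → no match
ii → no match
iii → match
iv → match
v → match
vi → no match
Total matched: 3

3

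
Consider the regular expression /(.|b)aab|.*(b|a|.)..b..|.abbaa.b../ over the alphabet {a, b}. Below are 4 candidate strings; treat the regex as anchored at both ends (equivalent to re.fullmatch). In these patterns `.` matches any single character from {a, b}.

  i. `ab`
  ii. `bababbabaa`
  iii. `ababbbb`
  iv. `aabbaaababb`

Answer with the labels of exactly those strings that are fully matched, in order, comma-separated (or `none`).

i. `ab` → no match
ii. `bababbabaa` → match
iii. `ababbbb` → match
iv. `aabbaaababb` → no match

ii, iii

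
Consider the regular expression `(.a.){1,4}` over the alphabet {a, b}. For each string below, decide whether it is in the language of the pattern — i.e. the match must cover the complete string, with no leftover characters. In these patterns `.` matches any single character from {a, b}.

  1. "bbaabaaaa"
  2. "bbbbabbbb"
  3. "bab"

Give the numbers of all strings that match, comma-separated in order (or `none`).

3

1. "bbaabaaaa" → no match
2. "bbbbabbbb" → no match
3. "bab" → match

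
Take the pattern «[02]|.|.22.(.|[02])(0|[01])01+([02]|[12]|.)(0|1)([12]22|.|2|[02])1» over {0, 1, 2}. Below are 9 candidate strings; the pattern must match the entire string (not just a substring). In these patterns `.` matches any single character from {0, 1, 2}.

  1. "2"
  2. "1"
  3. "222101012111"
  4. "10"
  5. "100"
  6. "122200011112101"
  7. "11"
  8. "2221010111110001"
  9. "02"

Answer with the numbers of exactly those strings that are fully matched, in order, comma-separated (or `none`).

1 → match
2 → match
3 → match
4 → no match
5 → no match
6 → match
7 → no match
8 → match
9 → no match

1, 2, 3, 6, 8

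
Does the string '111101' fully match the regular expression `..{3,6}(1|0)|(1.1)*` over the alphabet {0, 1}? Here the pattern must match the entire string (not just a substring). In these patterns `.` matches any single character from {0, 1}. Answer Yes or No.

Yes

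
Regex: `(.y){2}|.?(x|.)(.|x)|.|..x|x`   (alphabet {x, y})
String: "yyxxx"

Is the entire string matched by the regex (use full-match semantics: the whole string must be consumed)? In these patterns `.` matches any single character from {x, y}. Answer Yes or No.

No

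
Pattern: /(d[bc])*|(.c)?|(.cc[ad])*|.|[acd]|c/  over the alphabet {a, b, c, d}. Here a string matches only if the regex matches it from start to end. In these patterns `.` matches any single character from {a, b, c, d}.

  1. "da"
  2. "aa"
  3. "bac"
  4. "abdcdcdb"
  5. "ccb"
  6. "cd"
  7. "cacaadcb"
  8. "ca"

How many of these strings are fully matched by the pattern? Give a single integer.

0

1. "da" → no match
2. "aa" → no match
3. "bac" → no match
4. "abdcdcdb" → no match
5. "ccb" → no match
6. "cd" → no match
7. "cacaadcb" → no match
8. "ca" → no match
Total matched: 0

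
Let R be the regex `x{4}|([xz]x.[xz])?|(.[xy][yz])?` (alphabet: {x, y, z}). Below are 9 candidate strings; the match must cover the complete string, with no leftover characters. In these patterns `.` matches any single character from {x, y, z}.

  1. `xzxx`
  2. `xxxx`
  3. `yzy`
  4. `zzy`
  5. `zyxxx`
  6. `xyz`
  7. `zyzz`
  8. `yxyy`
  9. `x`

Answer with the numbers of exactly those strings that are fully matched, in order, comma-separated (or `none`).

1 → no match
2 → match
3 → no match
4 → no match
5 → no match
6 → match
7 → no match
8 → no match
9 → no match

2, 6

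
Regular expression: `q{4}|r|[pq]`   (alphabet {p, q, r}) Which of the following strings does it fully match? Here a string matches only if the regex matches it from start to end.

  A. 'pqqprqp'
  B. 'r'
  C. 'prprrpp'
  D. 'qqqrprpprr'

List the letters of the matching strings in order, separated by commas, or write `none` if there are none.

B

A. 'pqqprqp' → no match
B. 'r' → match
C. 'prprrpp' → no match
D. 'qqqrprpprr' → no match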